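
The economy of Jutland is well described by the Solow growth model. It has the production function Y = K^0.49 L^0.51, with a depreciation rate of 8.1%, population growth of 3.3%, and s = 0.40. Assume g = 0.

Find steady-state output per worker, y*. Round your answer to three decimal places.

y* = 3.340

Steady state requires s·f(k) = (n + δ)·k, i.e. s·k^α = (n + δ)·k.
Dividing both sides by k: k^(1−α) = s / (n + δ).
k^0.51 = 0.40 / (0.033 + 0.081) = 0.40 / 0.114 = 3.5088
k* = 3.5088^(1/0.51) ≈ 11.7203
y* = (k*)^α = 11.7203^0.49 ≈ 3.3403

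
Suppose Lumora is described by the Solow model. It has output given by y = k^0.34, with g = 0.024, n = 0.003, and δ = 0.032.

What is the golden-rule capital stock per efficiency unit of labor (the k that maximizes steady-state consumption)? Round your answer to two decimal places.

The golden rule sets f'(k) = n + g + δ, i.e. α·k^(α−1) = n + g + δ.
So k^(1−α) = α / (n + g + δ) = 0.34 / 0.059 = 5.7627.
k_gold = 5.7627^(1/0.66) ≈ 14.2057

k_gold ≈ 14.21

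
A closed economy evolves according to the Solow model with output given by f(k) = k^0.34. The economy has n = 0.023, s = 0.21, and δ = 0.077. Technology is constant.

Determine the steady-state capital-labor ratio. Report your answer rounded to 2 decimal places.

Steady state requires s·f(k) = (n + δ)·k, i.e. s·k^α = (n + δ)·k.
Dividing both sides by k: k^(1−α) = s / (n + δ).
k^0.66 = 0.21 / (0.023 + 0.077) = 0.21 / 0.100 = 2.1000
k* = 2.1000^(1/0.66) ≈ 3.0776

k* = 3.08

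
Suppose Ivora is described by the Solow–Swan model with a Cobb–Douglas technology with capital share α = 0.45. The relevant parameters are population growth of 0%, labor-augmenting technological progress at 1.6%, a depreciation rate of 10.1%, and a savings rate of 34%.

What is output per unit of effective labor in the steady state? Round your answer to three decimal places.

y* ≈ 2.394

At the steady state, Δk = 0, so s·k^α = (n + g + δ)·k.
Dividing both sides by k: k^(1−α) = s / (n + g + δ).
k^0.55 = 0.34 / (0.000 + 0.016 + 0.101) = 0.34 / 0.117 = 2.9060
k* = 2.9060^(1/0.55) ≈ 6.9559
y* = (k*)^α = 6.9559^0.45 ≈ 2.3936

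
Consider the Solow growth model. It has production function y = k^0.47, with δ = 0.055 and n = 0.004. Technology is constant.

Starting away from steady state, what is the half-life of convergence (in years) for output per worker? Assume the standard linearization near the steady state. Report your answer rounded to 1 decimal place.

t_½ ≈ 22.2 years

Near the steady state the convergence rate is λ = (1 − α)(n + δ).
λ = (1 − 0.47) × 0.059 = 0.53 × 0.059 = 0.03127
Half-life = ln 2 / λ = 0.6931 / 0.03127 ≈ 22.17 years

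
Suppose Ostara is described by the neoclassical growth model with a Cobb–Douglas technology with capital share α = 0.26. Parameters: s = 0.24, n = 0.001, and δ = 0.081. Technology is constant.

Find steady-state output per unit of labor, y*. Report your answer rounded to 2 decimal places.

At the steady state, Δk = 0, so s·k^α = (n + δ)·k.
Dividing both sides by k: k^(1−α) = s / (n + δ).
k^0.74 = 0.24 / (0.001 + 0.081) = 0.24 / 0.082 = 2.9268
k* = 2.9268^(1/0.74) ≈ 4.2684
y* = (k*)^α = 4.2684^0.26 ≈ 1.4584

y* ≈ 1.46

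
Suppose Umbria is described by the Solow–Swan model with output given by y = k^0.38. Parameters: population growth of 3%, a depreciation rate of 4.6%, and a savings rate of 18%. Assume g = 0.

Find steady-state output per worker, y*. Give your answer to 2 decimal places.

y* ≈ 1.70

Steady state requires s·f(k) = (n + δ)·k, i.e. s·k^α = (n + δ)·k.
Rearranging, k^(1−α) = s / (n + δ).
k^0.62 = 0.18 / (0.030 + 0.046) = 0.18 / 0.076 = 2.3684
k* = 2.3684^(1/0.62) ≈ 4.0175
y* = (k*)^α = 4.0175^0.38 ≈ 1.6963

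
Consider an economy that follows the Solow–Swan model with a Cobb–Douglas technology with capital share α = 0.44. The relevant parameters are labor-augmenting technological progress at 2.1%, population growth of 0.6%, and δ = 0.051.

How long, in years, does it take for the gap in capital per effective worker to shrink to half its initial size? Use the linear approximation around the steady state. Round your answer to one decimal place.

about 15.9 years

Near the steady state the convergence rate is λ = (1 − α)(n + g + δ).
λ = (1 − 0.44) × 0.078 = 0.56 × 0.078 = 0.04368
Half-life = ln 2 / λ = 0.6931 / 0.04368 ≈ 15.87 years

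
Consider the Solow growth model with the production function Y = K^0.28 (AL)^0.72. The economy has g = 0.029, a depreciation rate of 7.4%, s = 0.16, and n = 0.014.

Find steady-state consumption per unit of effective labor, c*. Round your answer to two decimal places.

c* ≈ 0.95

At the steady state, Δk = 0, so s·k^α = (n + g + δ)·k.
Rearranging, k^(1−α) = s / (n + g + δ).
k^0.72 = 0.16 / (0.014 + 0.029 + 0.074) = 0.16 / 0.117 = 1.3675
k* = 1.3675^(1/0.72) ≈ 1.5445
y* = (k*)^α = 1.5445^0.28 ≈ 1.1294
c* = (1 − s)·y* = (1 − 0.16) × 1.1294 ≈ 0.9487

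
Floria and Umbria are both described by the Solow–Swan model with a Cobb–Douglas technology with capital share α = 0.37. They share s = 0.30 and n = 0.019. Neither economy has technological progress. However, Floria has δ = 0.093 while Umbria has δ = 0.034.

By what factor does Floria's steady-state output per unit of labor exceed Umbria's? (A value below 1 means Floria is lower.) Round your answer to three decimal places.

Steady-state y* = [s/(n + δ)]^(α/(1−α)), so the ratio is [ (s_F/(n + δ)_F) / (s_U/(n + δ)_U) ]^0.5873.
s_F/(n + δ)_F = 0.30/0.112 = 2.6786; s_U/(n + δ)_U = 0.30/0.053 = 5.6604.
Ratio = (2.6786/5.6604)^0.5873 = 0.4732^0.5873 ≈ 0.6444

ratio ≈ 0.644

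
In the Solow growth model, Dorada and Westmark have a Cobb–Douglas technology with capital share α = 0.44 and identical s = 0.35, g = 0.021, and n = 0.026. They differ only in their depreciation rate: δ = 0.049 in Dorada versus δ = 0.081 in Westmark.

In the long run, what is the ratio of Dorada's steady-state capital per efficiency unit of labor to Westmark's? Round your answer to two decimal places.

k*_D / k*_W ≈ 1.67

Steady-state k* = [s/(n + g + δ)]^(1/(1−α)), so the ratio is [ (s_D/(n + g + δ)_D) / (s_W/(n + g + δ)_W) ]^1.7857.
s_D/(n + g + δ)_D = 0.35/0.096 = 3.6458; s_W/(n + g + δ)_W = 0.35/0.128 = 2.7344.
Ratio = (3.6458/2.7344)^1.7857 = 1.3333^1.7857 ≈ 1.6714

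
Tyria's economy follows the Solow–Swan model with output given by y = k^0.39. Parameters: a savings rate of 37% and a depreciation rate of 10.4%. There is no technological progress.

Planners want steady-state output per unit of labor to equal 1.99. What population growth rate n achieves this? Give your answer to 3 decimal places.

n ≈ 0.022

At the steady state, Δk = 0, so s·k^α = (n + δ)·k.
Since y* = [s/(n + δ)]^(α/(1−α)), we have s/(n + δ) = (y*)^((1−α)/α) = 1.99^1.5641 = 2.9338.
Therefore n + δ = s / 2.9338 = 0.37 / 2.9338 = 0.1261, so n = 0.1261 − 0.104 = 0.0221.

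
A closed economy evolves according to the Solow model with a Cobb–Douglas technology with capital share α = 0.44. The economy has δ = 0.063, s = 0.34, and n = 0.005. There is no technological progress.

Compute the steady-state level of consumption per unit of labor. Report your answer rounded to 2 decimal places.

At the steady state, Δk = 0, so s·k^α = (n + δ)·k.
Dividing both sides by k: k^(1−α) = s / (n + δ).
k^0.56 = 0.34 / (0.005 + 0.063) = 0.34 / 0.068 = 5.0000
k* = 5.0000^(1/0.56) ≈ 17.7076
y* = (k*)^α = 17.7076^0.44 ≈ 3.5415
c* = (1 − s)·y* = (1 − 0.34) × 3.5415 ≈ 2.3374

c* ≈ 2.34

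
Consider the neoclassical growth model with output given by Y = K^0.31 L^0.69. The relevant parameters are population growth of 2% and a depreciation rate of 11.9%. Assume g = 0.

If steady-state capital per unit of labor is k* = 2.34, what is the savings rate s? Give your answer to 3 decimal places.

s ≈ 0.250

Steady state requires s·f(k) = (n + δ)·k, i.e. s·k^α = (n + δ)·k.
So s / (n + δ) = (k*)^(1−α) = 2.34^0.69 = 1.7979.
Therefore s = 1.7979 × (n + δ) = 1.7979 × 0.139 = 0.2499.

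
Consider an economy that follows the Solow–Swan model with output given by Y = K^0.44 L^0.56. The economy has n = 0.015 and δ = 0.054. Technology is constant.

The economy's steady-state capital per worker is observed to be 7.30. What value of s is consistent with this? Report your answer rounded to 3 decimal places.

In steady state, investment equals break-even investment: s·k^α = (n + δ)·k.
So s / (n + δ) = (k*)^(1−α) = 7.30^0.56 = 3.0441.
Therefore s = 3.0441 × (n + δ) = 3.0441 × 0.069 = 0.2100.

s ≈ 0.210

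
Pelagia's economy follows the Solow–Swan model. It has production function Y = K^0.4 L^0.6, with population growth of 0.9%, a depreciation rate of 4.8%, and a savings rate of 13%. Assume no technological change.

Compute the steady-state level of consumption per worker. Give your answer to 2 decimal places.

c* = 1.51

At the steady state, Δk = 0, so s·k^α = (n + δ)·k.
Dividing both sides by k: k^(1−α) = s / (n + δ).
k^0.6 = 0.13 / (0.009 + 0.048) = 0.13 / 0.057 = 2.2807
k* = 2.2807^(1/0.6) ≈ 3.9517
y* = (k*)^α = 3.9517^0.4 ≈ 1.7327
c* = (1 − s)·y* = (1 − 0.13) × 1.7327 ≈ 1.5074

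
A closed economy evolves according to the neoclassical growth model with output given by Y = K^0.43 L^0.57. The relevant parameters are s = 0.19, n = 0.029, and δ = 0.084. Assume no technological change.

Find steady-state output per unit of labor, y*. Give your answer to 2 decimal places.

y* = 1.48

At the steady state, Δk = 0, so s·k^α = (n + δ)·k.
Dividing both sides by k: k^(1−α) = s / (n + δ).
k^0.57 = 0.19 / (0.029 + 0.084) = 0.19 / 0.113 = 1.6814
k* = 1.6814^(1/0.57) ≈ 2.4884
y* = (k*)^α = 2.4884^0.43 ≈ 1.4799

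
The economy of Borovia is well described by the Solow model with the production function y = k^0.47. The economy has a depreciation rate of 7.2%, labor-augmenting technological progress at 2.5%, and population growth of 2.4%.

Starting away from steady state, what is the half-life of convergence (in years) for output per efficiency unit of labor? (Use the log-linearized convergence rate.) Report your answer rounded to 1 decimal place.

t_½ ≈ 10.8 years

Near the steady state the convergence rate is λ = (1 − α)(n + g + δ).
λ = (1 − 0.47) × 0.121 = 0.53 × 0.121 = 0.06413
Half-life = ln 2 / λ = 0.6931 / 0.06413 ≈ 10.81 years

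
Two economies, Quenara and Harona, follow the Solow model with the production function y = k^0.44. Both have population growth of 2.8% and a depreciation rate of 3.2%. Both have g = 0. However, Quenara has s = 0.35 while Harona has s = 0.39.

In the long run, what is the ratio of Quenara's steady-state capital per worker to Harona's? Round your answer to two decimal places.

ratio ≈ 0.82

Steady-state k* = [s/(n + δ)]^(1/(1−α)), so the ratio is [ (s_Q/(n + δ)_Q) / (s_H/(n + δ)_H) ]^1.7857.
s_Q/(n + δ)_Q = 0.35/0.060 = 5.8333; s_H/(n + δ)_H = 0.39/0.060 = 6.5000.
Ratio = (5.8333/6.5000)^1.7857 = 0.8974^1.7857 ≈ 0.8242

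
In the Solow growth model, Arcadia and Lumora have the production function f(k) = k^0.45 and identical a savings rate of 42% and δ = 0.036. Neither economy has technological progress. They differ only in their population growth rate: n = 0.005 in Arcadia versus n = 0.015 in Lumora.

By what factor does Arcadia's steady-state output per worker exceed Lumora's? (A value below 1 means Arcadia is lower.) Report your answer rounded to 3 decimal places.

Steady-state y* = [s/(n + δ)]^(α/(1−α)), so the ratio is [ (s_A/(n + δ)_A) / (s_L/(n + δ)_L) ]^0.8182.
s_A/(n + δ)_A = 0.42/0.041 = 10.2439; s_L/(n + δ)_L = 0.42/0.051 = 8.2353.
Ratio = (10.2439/8.2353)^0.8182 = 1.2439^0.8182 ≈ 1.1955

y*_A / y*_L ≈ 1.196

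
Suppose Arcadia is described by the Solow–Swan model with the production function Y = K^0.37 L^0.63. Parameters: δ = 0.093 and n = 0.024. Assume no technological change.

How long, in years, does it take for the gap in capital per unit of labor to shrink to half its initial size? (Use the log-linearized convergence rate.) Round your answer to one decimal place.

half-life ≈ 9.4 years

Near the steady state the convergence rate is λ = (1 − α)(n + δ).
λ = (1 − 0.37) × 0.117 = 0.63 × 0.117 = 0.07371
Half-life = ln 2 / λ = 0.6931 / 0.07371 ≈ 9.40 years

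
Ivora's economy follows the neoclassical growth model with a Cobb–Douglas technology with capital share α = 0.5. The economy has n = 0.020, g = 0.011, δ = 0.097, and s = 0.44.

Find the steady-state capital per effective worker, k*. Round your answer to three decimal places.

k* ≈ 11.816

In steady state, investment equals break-even investment: s·k^α = (n + g + δ)·k.
Rearranging, k^(1−α) = s / (n + g + δ).
k^0.5 = 0.44 / (0.020 + 0.011 + 0.097) = 0.44 / 0.128 = 3.4375
k* = 3.4375^(1/0.5) ≈ 11.8164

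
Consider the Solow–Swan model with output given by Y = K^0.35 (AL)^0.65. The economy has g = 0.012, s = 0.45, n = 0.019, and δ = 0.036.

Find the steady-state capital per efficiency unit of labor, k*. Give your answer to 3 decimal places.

Steady state requires s·f(k) = (n + g + δ)·k, i.e. s·k^α = (n + g + δ)·k.
Rearranging, k^(1−α) = s / (n + g + δ).
k^0.65 = 0.45 / (0.019 + 0.012 + 0.036) = 0.45 / 0.067 = 6.7164
k* = 6.7164^(1/0.65) ≈ 18.7291

k* = 18.729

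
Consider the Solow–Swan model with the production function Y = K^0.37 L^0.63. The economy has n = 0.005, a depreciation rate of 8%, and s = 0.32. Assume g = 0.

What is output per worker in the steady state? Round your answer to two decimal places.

Steady state requires s·f(k) = (n + δ)·k, i.e. s·k^α = (n + δ)·k.
Dividing both sides by k: k^(1−α) = s / (n + δ).
k^0.63 = 0.32 / (0.005 + 0.080) = 0.32 / 0.085 = 3.7647
k* = 3.7647^(1/0.63) ≈ 8.2008
y* = (k*)^α = 8.2008^0.37 ≈ 2.1783

y* ≈ 2.18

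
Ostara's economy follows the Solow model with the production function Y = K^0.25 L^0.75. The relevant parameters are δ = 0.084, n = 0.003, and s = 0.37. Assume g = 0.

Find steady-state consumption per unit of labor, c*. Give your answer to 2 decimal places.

Steady state requires s·f(k) = (n + δ)·k, i.e. s·k^α = (n + δ)·k.
Rearranging, k^(1−α) = s / (n + δ).
k^0.75 = 0.37 / (0.003 + 0.084) = 0.37 / 0.087 = 4.2529
k* = 4.2529^(1/0.75) ≈ 6.8904
y* = (k*)^α = 6.8904^0.25 ≈ 1.6202
c* = (1 − s)·y* = (1 − 0.37) × 1.6202 ≈ 1.0207

c* ≈ 1.02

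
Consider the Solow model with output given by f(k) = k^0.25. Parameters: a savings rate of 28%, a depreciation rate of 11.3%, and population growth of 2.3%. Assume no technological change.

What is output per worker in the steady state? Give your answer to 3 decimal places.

At the steady state, Δk = 0, so s·k^α = (n + δ)·k.
Rearranging, k^(1−α) = s / (n + δ).
k^0.75 = 0.28 / (0.023 + 0.113) = 0.28 / 0.136 = 2.0588
k* = 2.0588^(1/0.75) ≈ 2.6191
y* = (k*)^α = 2.6191^0.25 ≈ 1.2721

y* ≈ 1.272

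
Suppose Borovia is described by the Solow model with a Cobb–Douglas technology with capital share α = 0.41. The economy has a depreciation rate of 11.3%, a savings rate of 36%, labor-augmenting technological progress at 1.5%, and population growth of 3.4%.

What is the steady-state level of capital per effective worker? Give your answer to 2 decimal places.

k* ≈ 3.87

In steady state, investment equals break-even investment: s·k^α = (n + g + δ)·k.
Dividing both sides by k: k^(1−α) = s / (n + g + δ).
k^0.59 = 0.36 / (0.034 + 0.015 + 0.113) = 0.36 / 0.162 = 2.2222
k* = 2.2222^(1/0.59) ≈ 3.8705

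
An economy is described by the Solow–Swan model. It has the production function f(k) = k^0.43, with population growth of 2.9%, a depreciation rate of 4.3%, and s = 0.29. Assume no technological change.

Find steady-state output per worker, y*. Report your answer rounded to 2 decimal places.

y* = 2.86

At the steady state, Δk = 0, so s·k^α = (n + δ)·k.
Dividing both sides by k: k^(1−α) = s / (n + δ).
k^0.57 = 0.29 / (0.029 + 0.043) = 0.29 / 0.072 = 4.0278
k* = 4.0278^(1/0.57) ≈ 11.5219
y* = (k*)^α = 11.5219^0.43 ≈ 2.8606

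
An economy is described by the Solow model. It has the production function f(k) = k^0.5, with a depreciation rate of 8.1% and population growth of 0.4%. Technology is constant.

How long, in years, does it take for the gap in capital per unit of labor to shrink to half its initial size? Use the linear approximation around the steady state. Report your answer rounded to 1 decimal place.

t_½ ≈ 16.3 years

Near the steady state the convergence rate is λ = (1 − α)(n + δ).
λ = (1 − 0.5) × 0.085 = 0.5 × 0.085 = 0.0425
Half-life = ln 2 / λ = 0.6931 / 0.0425 ≈ 16.31 years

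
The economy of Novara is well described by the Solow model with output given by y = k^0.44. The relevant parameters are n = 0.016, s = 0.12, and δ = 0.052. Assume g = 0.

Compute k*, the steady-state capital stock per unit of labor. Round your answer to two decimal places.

In steady state, investment equals break-even investment: s·k^α = (n + δ)·k.
Dividing both sides by k: k^(1−α) = s / (n + δ).
k^0.56 = 0.12 / (0.016 + 0.052) = 0.12 / 0.068 = 1.7647
k* = 1.7647^(1/0.56) ≈ 2.7573

k* ≈ 2.76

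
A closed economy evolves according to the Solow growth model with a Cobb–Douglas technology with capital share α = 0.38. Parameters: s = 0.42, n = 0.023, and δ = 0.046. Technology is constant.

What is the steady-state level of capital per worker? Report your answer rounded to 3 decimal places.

k* = 18.415

At the steady state, Δk = 0, so s·k^α = (n + δ)·k.
Rearranging, k^(1−α) = s / (n + δ).
k^0.62 = 0.42 / (0.023 + 0.046) = 0.42 / 0.069 = 6.0870
k* = 6.0870^(1/0.62) ≈ 18.4148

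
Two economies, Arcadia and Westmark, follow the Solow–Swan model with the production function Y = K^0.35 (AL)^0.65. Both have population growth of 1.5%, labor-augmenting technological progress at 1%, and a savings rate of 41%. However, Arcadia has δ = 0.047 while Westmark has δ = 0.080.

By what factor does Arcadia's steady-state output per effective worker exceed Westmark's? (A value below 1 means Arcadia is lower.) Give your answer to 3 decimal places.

Steady-state y* = [s/(n + g + δ)]^(α/(1−α)), so the ratio is [ (s_A/(n + g + δ)_A) / (s_W/(n + g + δ)_W) ]^0.5385.
s_A/(n + g + δ)_A = 0.41/0.072 = 5.6944; s_W/(n + g + δ)_W = 0.41/0.105 = 3.9048.
Ratio = (5.6944/3.9048)^0.5385 = 1.4583^0.5385 ≈ 1.2253

y*_A / y*_W ≈ 1.225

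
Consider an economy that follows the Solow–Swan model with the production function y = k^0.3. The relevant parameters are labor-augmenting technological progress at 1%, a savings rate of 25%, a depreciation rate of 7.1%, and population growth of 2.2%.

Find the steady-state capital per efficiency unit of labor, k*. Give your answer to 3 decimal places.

Steady state requires s·f(k) = (n + g + δ)·k, i.e. s·k^α = (n + g + δ)·k.
Dividing both sides by k: k^(1−α) = s / (n + g + δ).
k^0.7 = 0.25 / (0.022 + 0.010 + 0.071) = 0.25 / 0.103 = 2.4272
k* = 2.4272^(1/0.7) ≈ 3.5494

k* ≈ 3.549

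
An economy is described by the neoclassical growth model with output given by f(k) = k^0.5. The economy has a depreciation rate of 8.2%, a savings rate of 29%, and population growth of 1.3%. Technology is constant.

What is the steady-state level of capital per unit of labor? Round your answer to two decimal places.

Steady state requires s·f(k) = (n + δ)·k, i.e. s·k^α = (n + δ)·k.
Dividing both sides by k: k^(1−α) = s / (n + δ).
k^0.5 = 0.29 / (0.013 + 0.082) = 0.29 / 0.095 = 3.0526
k* = 3.0526^(1/0.5) ≈ 9.3184

k* ≈ 9.32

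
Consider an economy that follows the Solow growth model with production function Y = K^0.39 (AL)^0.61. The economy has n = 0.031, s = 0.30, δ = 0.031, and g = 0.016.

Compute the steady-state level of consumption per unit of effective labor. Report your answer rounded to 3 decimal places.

Steady state requires s·f(k) = (n + g + δ)·k, i.e. s·k^α = (n + g + δ)·k.
Rearranging, k^(1−α) = s / (n + g + δ).
k^0.61 = 0.30 / (0.031 + 0.016 + 0.031) = 0.30 / 0.078 = 3.8462
k* = 3.8462^(1/0.61) ≈ 9.1006
y* = (k*)^α = 9.1006^0.39 ≈ 2.3661
c* = (1 − s)·y* = (1 − 0.30) × 2.3661 ≈ 1.6563

c* = 1.656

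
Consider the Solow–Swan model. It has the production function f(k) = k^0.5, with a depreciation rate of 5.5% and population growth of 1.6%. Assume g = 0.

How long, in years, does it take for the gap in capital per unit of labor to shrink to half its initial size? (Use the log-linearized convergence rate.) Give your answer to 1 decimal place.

Near the steady state the convergence rate is λ = (1 − α)(n + δ).
λ = (1 − 0.5) × 0.071 = 0.5 × 0.071 = 0.0355
Half-life = ln 2 / λ = 0.6931 / 0.0355 ≈ 19.52 years

half-life ≈ 19.5 years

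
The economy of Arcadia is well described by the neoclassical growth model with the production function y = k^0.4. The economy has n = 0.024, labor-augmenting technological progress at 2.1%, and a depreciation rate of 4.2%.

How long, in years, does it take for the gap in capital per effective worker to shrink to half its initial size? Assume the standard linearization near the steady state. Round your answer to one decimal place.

t_½ ≈ 13.3 years

Near the steady state the convergence rate is λ = (1 − α)(n + g + δ).
λ = (1 − 0.4) × 0.087 = 0.6 × 0.087 = 0.0522
Half-life = ln 2 / λ = 0.6931 / 0.0522 ≈ 13.28 years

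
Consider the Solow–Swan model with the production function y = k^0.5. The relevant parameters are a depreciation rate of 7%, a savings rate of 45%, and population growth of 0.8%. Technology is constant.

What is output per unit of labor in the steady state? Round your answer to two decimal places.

In steady state, investment equals break-even investment: s·k^α = (n + δ)·k.
Rearranging, k^(1−α) = s / (n + δ).
k^0.5 = 0.45 / (0.008 + 0.070) = 0.45 / 0.078 = 5.7692
k* = 5.7692^(1/0.5) ≈ 33.2837
y* = (k*)^α = 33.2837^0.5 ≈ 5.7692

y* ≈ 5.77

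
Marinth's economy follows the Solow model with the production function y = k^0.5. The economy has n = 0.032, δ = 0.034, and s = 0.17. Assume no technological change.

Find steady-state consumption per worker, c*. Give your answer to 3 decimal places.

In steady state, investment equals break-even investment: s·k^α = (n + δ)·k.
Dividing both sides by k: k^(1−α) = s / (n + δ).
k^0.5 = 0.17 / (0.032 + 0.034) = 0.17 / 0.066 = 2.5758
k* = 2.5758^(1/0.5) ≈ 6.6347
y* = (k*)^α = 6.6347^0.5 ≈ 2.5758
c* = (1 − s)·y* = (1 − 0.17) × 2.5758 ≈ 2.1379

c* = 2.138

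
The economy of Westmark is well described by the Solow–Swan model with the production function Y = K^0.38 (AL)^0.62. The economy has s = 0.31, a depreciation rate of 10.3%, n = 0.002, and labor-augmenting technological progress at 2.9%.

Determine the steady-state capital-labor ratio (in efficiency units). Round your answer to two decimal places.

k* = 3.87

At the steady state, Δk = 0, so s·k^α = (n + g + δ)·k.
Dividing both sides by k: k^(1−α) = s / (n + g + δ).
k^0.62 = 0.31 / (0.002 + 0.029 + 0.103) = 0.31 / 0.134 = 2.3134
k* = 2.3134^(1/0.62) ≈ 3.8681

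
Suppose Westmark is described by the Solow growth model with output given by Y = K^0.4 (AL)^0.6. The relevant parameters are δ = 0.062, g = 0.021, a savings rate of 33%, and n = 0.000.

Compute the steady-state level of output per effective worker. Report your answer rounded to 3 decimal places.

y* = 2.510

In steady state, investment equals break-even investment: s·k^α = (n + g + δ)·k.
Dividing both sides by k: k^(1−α) = s / (n + g + δ).
k^0.6 = 0.33 / (0.000 + 0.021 + 0.062) = 0.33 / 0.083 = 3.9759
k* = 3.9759^(1/0.6) ≈ 9.9784
y* = (k*)^α = 9.9784^0.4 ≈ 2.5097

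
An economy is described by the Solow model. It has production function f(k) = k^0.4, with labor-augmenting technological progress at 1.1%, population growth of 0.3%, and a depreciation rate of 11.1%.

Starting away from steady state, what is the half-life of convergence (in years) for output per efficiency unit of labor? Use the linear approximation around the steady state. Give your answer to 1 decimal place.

Near the steady state the convergence rate is λ = (1 − α)(n + g + δ).
λ = (1 − 0.4) × 0.125 = 0.6 × 0.125 = 0.0750
Half-life = ln 2 / λ = 0.6931 / 0.0750 ≈ 9.24 years

t_½ ≈ 9.2 years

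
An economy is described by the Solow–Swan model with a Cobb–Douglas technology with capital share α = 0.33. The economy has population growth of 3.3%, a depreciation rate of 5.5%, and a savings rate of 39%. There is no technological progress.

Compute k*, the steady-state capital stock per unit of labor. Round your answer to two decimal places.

At the steady state, Δk = 0, so s·k^α = (n + δ)·k.
Rearranging, k^(1−α) = s / (n + δ).
k^0.67 = 0.39 / (0.033 + 0.055) = 0.39 / 0.088 = 4.4318
k* = 4.4318^(1/0.67) ≈ 9.2267

k* ≈ 9.23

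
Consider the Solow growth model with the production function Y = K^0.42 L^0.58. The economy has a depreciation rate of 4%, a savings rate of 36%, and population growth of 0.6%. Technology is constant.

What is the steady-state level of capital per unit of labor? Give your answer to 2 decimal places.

k* = 34.72

Steady state requires s·f(k) = (n + δ)·k, i.e. s·k^α = (n + δ)·k.
Dividing both sides by k: k^(1−α) = s / (n + δ).
k^0.58 = 0.36 / (0.006 + 0.040) = 0.36 / 0.046 = 7.8261
k* = 7.8261^(1/0.58) ≈ 34.7213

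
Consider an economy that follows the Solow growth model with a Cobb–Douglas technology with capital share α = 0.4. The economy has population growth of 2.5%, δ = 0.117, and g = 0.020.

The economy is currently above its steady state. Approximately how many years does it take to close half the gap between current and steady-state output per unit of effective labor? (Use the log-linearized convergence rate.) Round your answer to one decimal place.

about 7.1 years

Near the steady state the convergence rate is λ = (1 − α)(n + g + δ).
λ = (1 − 0.4) × 0.162 = 0.6 × 0.162 = 0.0972
Half-life = ln 2 / λ = 0.6931 / 0.0972 ≈ 7.13 years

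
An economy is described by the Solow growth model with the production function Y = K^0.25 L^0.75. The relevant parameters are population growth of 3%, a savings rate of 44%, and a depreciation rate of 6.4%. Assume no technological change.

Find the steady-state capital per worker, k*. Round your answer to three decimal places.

k* ≈ 7.830

In steady state, investment equals break-even investment: s·k^α = (n + δ)·k.
Rearranging, k^(1−α) = s / (n + δ).
k^0.75 = 0.44 / (0.030 + 0.064) = 0.44 / 0.094 = 4.6809
k* = 4.6809^(1/0.75) ≈ 7.8302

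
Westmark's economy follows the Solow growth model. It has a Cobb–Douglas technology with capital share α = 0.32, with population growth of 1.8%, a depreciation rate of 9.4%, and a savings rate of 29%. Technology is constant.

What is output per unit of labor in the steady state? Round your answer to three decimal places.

y* = 1.565

In steady state, investment equals break-even investment: s·k^α = (n + δ)·k.
Rearranging, k^(1−α) = s / (n + δ).
k^0.68 = 0.29 / (0.018 + 0.094) = 0.29 / 0.112 = 2.5893
k* = 2.5893^(1/0.68) ≈ 4.0515
y* = (k*)^α = 4.0515^0.32 ≈ 1.5647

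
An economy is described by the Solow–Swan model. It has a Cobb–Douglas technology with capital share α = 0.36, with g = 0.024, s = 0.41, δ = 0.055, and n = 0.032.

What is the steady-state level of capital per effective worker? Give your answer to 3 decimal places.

In steady state, investment equals break-even investment: s·k^α = (n + g + δ)·k.
Rearranging, k^(1−α) = s / (n + g + δ).
k^0.64 = 0.41 / (0.032 + 0.024 + 0.055) = 0.41 / 0.111 = 3.6937
k* = 3.6937^(1/0.64) ≈ 7.7030

k* = 7.703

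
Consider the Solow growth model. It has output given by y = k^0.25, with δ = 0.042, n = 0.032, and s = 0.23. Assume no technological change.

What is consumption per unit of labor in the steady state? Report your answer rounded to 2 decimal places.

c* = 1.12

In steady state, investment equals break-even investment: s·k^α = (n + δ)·k.
Rearranging, k^(1−α) = s / (n + δ).
k^0.75 = 0.23 / (0.032 + 0.042) = 0.23 / 0.074 = 3.1081
k* = 3.1081^(1/0.75) ≈ 4.5359
y* = (k*)^α = 4.5359^0.25 ≈ 1.4594
c* = (1 − s)·y* = (1 − 0.23) × 1.4594 ≈ 1.1237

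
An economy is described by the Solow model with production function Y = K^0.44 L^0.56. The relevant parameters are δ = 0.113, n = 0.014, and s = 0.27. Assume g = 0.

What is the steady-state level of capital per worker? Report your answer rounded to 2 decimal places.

k* = 3.85

At the steady state, Δk = 0, so s·k^α = (n + δ)·k.
Rearranging, k^(1−α) = s / (n + δ).
k^0.56 = 0.27 / (0.014 + 0.113) = 0.27 / 0.127 = 2.1260
k* = 2.1260^(1/0.56) ≈ 3.8453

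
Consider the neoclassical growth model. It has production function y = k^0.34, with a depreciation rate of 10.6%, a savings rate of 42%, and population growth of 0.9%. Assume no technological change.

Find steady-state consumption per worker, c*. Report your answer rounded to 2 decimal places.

At the steady state, Δk = 0, so s·k^α = (n + δ)·k.
Rearranging, k^(1−α) = s / (n + δ).
k^0.66 = 0.42 / (0.009 + 0.106) = 0.42 / 0.115 = 3.6522
k* = 3.6522^(1/0.66) ≈ 7.1180
y* = (k*)^α = 7.1180^0.34 ≈ 1.9490
c* = (1 − s)·y* = (1 − 0.42) × 1.9490 ≈ 1.1304

c* = 1.13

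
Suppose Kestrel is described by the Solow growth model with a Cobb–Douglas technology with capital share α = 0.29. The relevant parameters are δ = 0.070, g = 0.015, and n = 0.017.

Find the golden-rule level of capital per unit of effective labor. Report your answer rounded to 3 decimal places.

k_gold ≈ 4.357

The golden rule sets f'(k) = n + g + δ, i.e. α·k^(α−1) = n + g + δ.
So k^(1−α) = α / (n + g + δ) = 0.29 / 0.102 = 2.8431.
k_gold = 2.8431^(1/0.71) ≈ 4.3566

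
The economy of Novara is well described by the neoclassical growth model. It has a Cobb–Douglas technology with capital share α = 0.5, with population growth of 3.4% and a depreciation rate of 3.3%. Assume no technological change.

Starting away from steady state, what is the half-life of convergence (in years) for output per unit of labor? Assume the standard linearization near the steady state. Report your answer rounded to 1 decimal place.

about 20.7 years

Near the steady state the convergence rate is λ = (1 − α)(n + δ).
λ = (1 − 0.5) × 0.067 = 0.5 × 0.067 = 0.0335
Half-life = ln 2 / λ = 0.6931 / 0.0335 ≈ 20.69 years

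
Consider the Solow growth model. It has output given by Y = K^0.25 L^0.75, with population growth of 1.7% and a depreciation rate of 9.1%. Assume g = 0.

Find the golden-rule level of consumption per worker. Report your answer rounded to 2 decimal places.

At the golden rule, f'(k) = n + δ, so α·k^(α−1) = n + δ and k_gold = (α/(n + δ))^(1/(1−α)).
k_gold = (0.25/0.108)^(1/0.75) = 2.3148^1.3333 ≈ 3.0620
c_gold = f(k_gold) − (n + δ)·k_gold = 1.3228 − 0.108×3.0620 ≈ 0.9921

c_gold ≈ 0.99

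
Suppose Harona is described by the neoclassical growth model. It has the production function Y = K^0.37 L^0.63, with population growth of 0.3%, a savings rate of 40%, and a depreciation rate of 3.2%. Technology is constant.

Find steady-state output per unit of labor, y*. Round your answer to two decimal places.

In steady state, investment equals break-even investment: s·k^α = (n + δ)·k.
Dividing both sides by k: k^(1−α) = s / (n + δ).
k^0.63 = 0.40 / (0.003 + 0.032) = 0.40 / 0.035 = 11.4286
k* = 11.4286^(1/0.63) ≈ 47.7919
y* = (k*)^α = 47.7919^0.37 ≈ 4.1818

y* = 4.18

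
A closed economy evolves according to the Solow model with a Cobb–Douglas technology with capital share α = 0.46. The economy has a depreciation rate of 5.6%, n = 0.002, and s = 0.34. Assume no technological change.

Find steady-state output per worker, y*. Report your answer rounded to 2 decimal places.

y* = 4.51

In steady state, investment equals break-even investment: s·k^α = (n + δ)·k.
Rearranging, k^(1−α) = s / (n + δ).
k^0.54 = 0.34 / (0.002 + 0.056) = 0.34 / 0.058 = 5.8621
k* = 5.8621^(1/0.54) ≈ 26.4436
y* = (k*)^α = 26.4436^0.46 ≈ 4.5109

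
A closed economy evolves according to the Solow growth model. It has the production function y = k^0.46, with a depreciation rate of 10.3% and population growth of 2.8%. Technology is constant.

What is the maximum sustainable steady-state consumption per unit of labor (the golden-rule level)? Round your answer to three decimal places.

At the golden rule, f'(k) = n + δ, so α·k^(α−1) = n + δ and k_gold = (α/(n + δ))^(1/(1−α)).
k_gold = (0.46/0.131)^(1/0.54) = 3.5115^1.8519 ≈ 10.2376
c_gold = f(k_gold) − (n + δ)·k_gold = 2.9154 − 0.131×10.2376 ≈ 1.5743

c_gold ≈ 1.574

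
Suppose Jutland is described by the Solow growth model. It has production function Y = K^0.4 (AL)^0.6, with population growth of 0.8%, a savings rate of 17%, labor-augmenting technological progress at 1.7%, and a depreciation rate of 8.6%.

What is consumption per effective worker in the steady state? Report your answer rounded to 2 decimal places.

In steady state, investment equals break-even investment: s·k^α = (n + g + δ)·k.
Dividing both sides by k: k^(1−α) = s / (n + g + δ).
k^0.6 = 0.17 / (0.008 + 0.017 + 0.086) = 0.17 / 0.111 = 1.5315
k* = 1.5315^(1/0.6) ≈ 2.0348
y* = (k*)^α = 2.0348^0.4 ≈ 1.3286
c* = (1 − s)·y* = (1 − 0.17) × 1.3286 ≈ 1.1027

c* ≈ 1.10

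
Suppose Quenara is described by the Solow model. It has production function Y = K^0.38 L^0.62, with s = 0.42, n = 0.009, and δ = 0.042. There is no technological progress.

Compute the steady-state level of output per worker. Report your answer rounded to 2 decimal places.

At the steady state, Δk = 0, so s·k^α = (n + δ)·k.
Rearranging, k^(1−α) = s / (n + δ).
k^0.62 = 0.42 / (0.009 + 0.042) = 0.42 / 0.051 = 8.2353
k* = 8.2353^(1/0.62) ≈ 29.9849
y* = (k*)^α = 29.9849^0.38 ≈ 3.6410

y* = 3.64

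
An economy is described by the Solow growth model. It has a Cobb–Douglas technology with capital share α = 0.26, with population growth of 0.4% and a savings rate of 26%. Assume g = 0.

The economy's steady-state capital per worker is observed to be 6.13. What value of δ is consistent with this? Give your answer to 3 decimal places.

δ ≈ 0.064

Steady state requires s·f(k) = (n + δ)·k, i.e. s·k^α = (n + δ)·k.
So s / (n + δ) = (k*)^(1−α) = 6.13^0.74 = 3.8258.
Therefore n + δ = s / 3.8258 = 0.26 / 3.8258 = 0.0680, so δ = 0.0680 − 0.004 = 0.0640.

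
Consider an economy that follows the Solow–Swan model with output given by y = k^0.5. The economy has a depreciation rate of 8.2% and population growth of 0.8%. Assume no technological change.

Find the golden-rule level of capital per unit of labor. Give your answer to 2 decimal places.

The golden rule sets f'(k) = n + δ, i.e. α·k^(α−1) = n + δ.
So k^(1−α) = α / (n + δ) = 0.5 / 0.090 = 5.5556.
k_gold = 5.5556^(1/0.5) ≈ 30.8647

k_gold ≈ 30.86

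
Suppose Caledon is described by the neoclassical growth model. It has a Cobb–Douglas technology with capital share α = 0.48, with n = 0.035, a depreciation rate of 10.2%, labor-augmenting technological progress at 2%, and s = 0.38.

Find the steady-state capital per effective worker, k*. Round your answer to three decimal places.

k* ≈ 5.473

Steady state requires s·f(k) = (n + g + δ)·k, i.e. s·k^α = (n + g + δ)·k.
Rearranging, k^(1−α) = s / (n + g + δ).
k^0.52 = 0.38 / (0.035 + 0.020 + 0.102) = 0.38 / 0.157 = 2.4204
k* = 2.4204^(1/0.52) ≈ 5.4732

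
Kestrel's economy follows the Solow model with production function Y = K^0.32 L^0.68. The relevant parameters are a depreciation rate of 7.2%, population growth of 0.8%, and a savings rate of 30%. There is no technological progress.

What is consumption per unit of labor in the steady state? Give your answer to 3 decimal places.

c* = 1.304

Steady state requires s·f(k) = (n + δ)·k, i.e. s·k^α = (n + δ)·k.
Rearranging, k^(1−α) = s / (n + δ).
k^0.68 = 0.30 / (0.008 + 0.072) = 0.30 / 0.080 = 3.7500
k* = 3.7500^(1/0.68) ≈ 6.9850
y* = (k*)^α = 6.9850^0.32 ≈ 1.8627
c* = (1 − s)·y* = (1 − 0.30) × 1.8627 ≈ 1.3039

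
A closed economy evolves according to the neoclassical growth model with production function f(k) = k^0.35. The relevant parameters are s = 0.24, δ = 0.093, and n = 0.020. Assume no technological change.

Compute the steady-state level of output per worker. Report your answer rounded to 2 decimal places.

Steady state requires s·f(k) = (n + δ)·k, i.e. s·k^α = (n + δ)·k.
Rearranging, k^(1−α) = s / (n + δ).
k^0.65 = 0.24 / (0.020 + 0.093) = 0.24 / 0.113 = 2.1239
k* = 2.1239^(1/0.65) ≈ 3.1863
y* = (k*)^α = 3.1863^0.35 ≈ 1.5002

y* = 1.50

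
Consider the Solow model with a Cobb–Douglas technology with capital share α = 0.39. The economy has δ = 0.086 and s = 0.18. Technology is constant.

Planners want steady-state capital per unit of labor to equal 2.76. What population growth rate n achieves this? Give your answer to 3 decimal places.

n ≈ 0.011

In steady state, investment equals break-even investment: s·k^α = (n + δ)·k.
So s / (n + δ) = (k*)^(1−α) = 2.76^0.61 = 1.8576.
Therefore n + δ = s / 1.8576 = 0.18 / 1.8576 = 0.0969, so n = 0.0969 − 0.086 = 0.0109.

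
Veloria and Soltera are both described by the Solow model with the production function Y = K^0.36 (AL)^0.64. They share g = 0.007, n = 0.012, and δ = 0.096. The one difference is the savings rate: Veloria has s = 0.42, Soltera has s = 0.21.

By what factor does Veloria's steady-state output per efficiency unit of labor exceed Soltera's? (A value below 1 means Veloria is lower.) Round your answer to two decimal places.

ratio ≈ 1.48

Steady-state y* = [s/(n + g + δ)]^(α/(1−α)), so the ratio is [ (s_V/(n + g + δ)_V) / (s_S/(n + g + δ)_S) ]^0.5625.
s_V/(n + g + δ)_V = 0.42/0.115 = 3.6522; s_S/(n + g + δ)_S = 0.21/0.115 = 1.8261.
Ratio = (3.6522/1.8261)^0.5625 = 2.0000^0.5625 ≈ 1.4768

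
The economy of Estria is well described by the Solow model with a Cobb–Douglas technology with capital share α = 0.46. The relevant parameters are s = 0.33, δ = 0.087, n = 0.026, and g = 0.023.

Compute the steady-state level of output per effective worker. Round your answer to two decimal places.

In steady state, investment equals break-even investment: s·k^α = (n + g + δ)·k.
Dividing both sides by k: k^(1−α) = s / (n + g + δ).
k^0.54 = 0.33 / (0.026 + 0.023 + 0.087) = 0.33 / 0.136 = 2.4265
k* = 2.4265^(1/0.54) ≈ 5.1633
y* = (k*)^α = 5.1633^0.46 ≈ 2.1279

y* ≈ 2.13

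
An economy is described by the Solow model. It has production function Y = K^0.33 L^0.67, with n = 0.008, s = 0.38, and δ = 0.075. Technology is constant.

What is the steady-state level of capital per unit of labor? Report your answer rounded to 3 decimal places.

k* ≈ 9.686

At the steady state, Δk = 0, so s·k^α = (n + δ)·k.
Rearranging, k^(1−α) = s / (n + δ).
k^0.67 = 0.38 / (0.008 + 0.075) = 0.38 / 0.083 = 4.5783
k* = 4.5783^(1/0.67) ≈ 9.6856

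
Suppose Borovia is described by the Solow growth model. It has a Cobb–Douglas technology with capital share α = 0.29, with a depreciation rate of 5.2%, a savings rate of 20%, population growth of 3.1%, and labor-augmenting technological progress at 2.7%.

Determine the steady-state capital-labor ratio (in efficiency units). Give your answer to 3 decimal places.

k* = 2.321

In steady state, investment equals break-even investment: s·k^α = (n + g + δ)·k.
Rearranging, k^(1−α) = s / (n + g + δ).
k^0.71 = 0.20 / (0.031 + 0.027 + 0.052) = 0.20 / 0.110 = 1.8182
k* = 1.8182^(1/0.71) ≈ 2.3211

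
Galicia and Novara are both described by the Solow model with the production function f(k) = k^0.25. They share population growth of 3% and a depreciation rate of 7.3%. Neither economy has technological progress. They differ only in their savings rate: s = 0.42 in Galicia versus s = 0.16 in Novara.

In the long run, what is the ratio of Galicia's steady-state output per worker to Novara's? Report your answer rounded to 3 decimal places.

Steady-state y* = [s/(n + δ)]^(α/(1−α)), so the ratio is [ (s_G/(n + δ)_G) / (s_N/(n + δ)_N) ]^0.3333.
s_G/(n + δ)_G = 0.42/0.103 = 4.0777; s_N/(n + δ)_N = 0.16/0.103 = 1.5534.
Ratio = (4.0777/1.5534)^0.3333 = 2.6250^0.3333 ≈ 1.3794

ratio ≈ 1.379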